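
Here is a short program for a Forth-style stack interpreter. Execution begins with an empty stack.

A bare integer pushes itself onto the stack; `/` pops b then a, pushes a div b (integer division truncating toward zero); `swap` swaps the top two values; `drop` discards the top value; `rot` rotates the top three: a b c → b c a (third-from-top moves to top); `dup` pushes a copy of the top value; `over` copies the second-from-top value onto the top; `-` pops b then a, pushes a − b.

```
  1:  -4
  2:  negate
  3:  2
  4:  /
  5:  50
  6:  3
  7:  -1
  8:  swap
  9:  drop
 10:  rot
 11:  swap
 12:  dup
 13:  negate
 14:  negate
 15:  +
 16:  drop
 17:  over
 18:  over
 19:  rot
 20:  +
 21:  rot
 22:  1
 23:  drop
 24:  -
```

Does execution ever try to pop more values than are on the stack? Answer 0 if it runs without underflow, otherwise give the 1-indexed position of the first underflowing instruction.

0

-4     : -4
negate : 4
2      : 4 2
/      : 2
50     : 2 50
3      : 2 50 3
-1     : 2 50 3 -1
swap   : 2 50 -1 3
drop   : 2 50 -1
rot    : 50 -1 2
swap   : 50 2 -1
dup    : 50 2 -1 -1
negate : 50 2 -1 1
negate : 50 2 -1 -1
+      : 50 2 -2
drop   : 50 2
over   : 50 2 50
over   : 50 2 50 2
rot    : 50 50 2 2
+      : 50 50 4
rot    : 50 4 50
1      : 50 4 50 1
drop   : 50 4 50
-      : 50 -46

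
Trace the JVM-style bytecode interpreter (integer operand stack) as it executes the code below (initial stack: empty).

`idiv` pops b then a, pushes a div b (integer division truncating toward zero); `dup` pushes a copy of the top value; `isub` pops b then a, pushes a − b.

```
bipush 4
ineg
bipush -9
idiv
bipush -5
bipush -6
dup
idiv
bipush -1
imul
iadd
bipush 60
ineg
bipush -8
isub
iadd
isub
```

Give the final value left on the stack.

bipush 4  -> 4
ineg      -> -4
bipush -9 -> -4 -9
idiv      -> 0
bipush -5 -> 0 -5
bipush -6 -> 0 -5 -6
dup       -> 0 -5 -6 -6
idiv      -> 0 -5 1
bipush -1 -> 0 -5 1 -1
imul      -> 0 -5 -1
iadd      -> 0 -6
bipush 60 -> 0 -6 60
ineg      -> 0 -6 -60
bipush -8 -> 0 -6 -60 -8
isub      -> 0 -6 -52
iadd      -> 0 -58
isub      -> 58

58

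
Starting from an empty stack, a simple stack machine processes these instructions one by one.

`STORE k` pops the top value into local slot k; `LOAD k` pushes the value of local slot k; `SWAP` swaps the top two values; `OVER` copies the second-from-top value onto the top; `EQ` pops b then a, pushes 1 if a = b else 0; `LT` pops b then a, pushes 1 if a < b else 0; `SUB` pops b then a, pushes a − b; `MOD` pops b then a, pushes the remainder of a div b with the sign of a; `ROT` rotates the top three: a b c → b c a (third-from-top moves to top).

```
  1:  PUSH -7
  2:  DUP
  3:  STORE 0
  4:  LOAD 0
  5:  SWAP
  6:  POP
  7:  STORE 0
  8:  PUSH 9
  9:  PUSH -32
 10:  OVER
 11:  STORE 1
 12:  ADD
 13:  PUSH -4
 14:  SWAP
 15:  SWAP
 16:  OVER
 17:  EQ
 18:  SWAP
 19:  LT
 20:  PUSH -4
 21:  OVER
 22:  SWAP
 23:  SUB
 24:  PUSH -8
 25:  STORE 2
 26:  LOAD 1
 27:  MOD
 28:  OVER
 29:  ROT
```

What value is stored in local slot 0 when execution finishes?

PUSH -7  : [-7]
DUP      : [-7, -7]
STORE 0  : [-7]
LOAD 0   : [-7, -7]
SWAP     : [-7, -7]
POP      : [-7]
STORE 0  : []
PUSH 9   : [9]
PUSH -32 : [9, -32]
OVER     : [9, -32, 9]
STORE 1  : [9, -32]
ADD      : [-23]
PUSH -4  : [-23, -4]
SWAP     : [-4, -23]
SWAP     : [-23, -4]
OVER     : [-23, -4, -23]
EQ       : [-23, 0]
SWAP     : [0, -23]
LT       : [0]
PUSH -4  : [0, -4]
OVER     : [0, -4, 0]
SWAP     : [0, 0, -4]
SUB      : [0, 4]
PUSH -8  : [0, 4, -8]
STORE 2  : [0, 4]
LOAD 1   : [0, 4, 9]
MOD      : [0, 4]
OVER     : [0, 4, 0]
ROT      : [4, 0, 0]

-7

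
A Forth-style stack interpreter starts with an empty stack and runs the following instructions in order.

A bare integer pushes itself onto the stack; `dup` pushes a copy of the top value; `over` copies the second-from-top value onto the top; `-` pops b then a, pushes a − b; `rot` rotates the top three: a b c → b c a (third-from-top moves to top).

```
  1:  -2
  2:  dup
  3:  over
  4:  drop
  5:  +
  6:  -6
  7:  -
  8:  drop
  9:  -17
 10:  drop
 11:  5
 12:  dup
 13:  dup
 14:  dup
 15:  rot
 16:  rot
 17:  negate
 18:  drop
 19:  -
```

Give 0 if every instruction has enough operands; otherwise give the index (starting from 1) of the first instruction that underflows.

0

-2     → [-2]
dup    → [-2, -2]
over   → [-2, -2, -2]
drop   → [-2, -2]
+      → [-4]
-6     → [-4, -6]
-      → [2]
drop   → []
-17    → [-17]
drop   → []
5      → [5]
dup    → [5, 5]
dup    → [5, 5, 5]
dup    → [5, 5, 5, 5]
rot    → [5, 5, 5, 5]
rot    → [5, 5, 5, 5]
negate → [5, 5, 5, -5]
drop   → [5, 5, 5]
-      → [5, 0]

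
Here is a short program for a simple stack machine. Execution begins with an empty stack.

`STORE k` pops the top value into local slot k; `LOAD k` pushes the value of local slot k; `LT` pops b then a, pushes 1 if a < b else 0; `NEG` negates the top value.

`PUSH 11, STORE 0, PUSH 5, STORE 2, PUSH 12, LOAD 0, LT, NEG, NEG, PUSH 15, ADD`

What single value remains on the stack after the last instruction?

PUSH 11 → 11
STORE 0 → (empty)
PUSH 5  → 5
STORE 2 → (empty)
PUSH 12 → 12
LOAD 0  → 12 11
LT      → 0
NEG     → 0
NEG     → 0
PUSH 15 → 0 15
ADD     → 15

15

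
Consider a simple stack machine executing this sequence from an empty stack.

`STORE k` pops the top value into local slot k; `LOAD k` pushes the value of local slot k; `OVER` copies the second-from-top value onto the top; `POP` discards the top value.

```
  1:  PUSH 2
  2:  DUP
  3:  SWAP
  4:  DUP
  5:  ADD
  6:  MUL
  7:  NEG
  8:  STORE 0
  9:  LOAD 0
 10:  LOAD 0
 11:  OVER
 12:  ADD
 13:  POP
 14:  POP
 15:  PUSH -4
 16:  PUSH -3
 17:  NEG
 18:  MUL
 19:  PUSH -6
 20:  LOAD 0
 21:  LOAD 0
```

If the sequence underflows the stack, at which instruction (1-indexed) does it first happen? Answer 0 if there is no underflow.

PUSH 2  → [2]
DUP     → [2, 2]
SWAP    → [2, 2]
DUP     → [2, 2, 2]
ADD     → [2, 4]
MUL     → [8]
NEG     → [-8]
STORE 0 → []
LOAD 0  → [-8]
LOAD 0  → [-8, -8]
OVER    → [-8, -8, -8]
ADD     → [-8, -16]
POP     → [-8]
POP     → []
PUSH -4 → [-4]
PUSH -3 → [-4, -3]
NEG     → [-4, 3]
MUL     → [-12]
PUSH -6 → [-12, -6]
LOAD 0  → [-12, -6, -8]
LOAD 0  → [-12, -6, -8, -8]

0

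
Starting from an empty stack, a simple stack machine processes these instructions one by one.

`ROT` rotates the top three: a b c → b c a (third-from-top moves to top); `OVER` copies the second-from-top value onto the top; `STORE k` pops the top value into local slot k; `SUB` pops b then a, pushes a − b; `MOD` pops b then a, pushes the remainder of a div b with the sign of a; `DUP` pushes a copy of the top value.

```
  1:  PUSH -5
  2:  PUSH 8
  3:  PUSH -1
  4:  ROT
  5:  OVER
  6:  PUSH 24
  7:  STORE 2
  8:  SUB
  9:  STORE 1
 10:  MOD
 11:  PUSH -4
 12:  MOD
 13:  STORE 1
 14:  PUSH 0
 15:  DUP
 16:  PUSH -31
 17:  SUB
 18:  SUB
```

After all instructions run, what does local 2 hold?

PUSH -5  : -5
PUSH 8   : -5 8
PUSH -1  : -5 8 -1
ROT      : 8 -1 -5
OVER     : 8 -1 -5 -1
PUSH 24  : 8 -1 -5 -1 24
STORE 2  : 8 -1 -5 -1
SUB      : 8 -1 -4
STORE 1  : 8 -1
MOD      : 0
PUSH -4  : 0 -4
MOD      : 0
STORE 1  : (empty)
PUSH 0   : 0
DUP      : 0 0
PUSH -31 : 0 0 -31
SUB      : 0 31
SUB      : -31

24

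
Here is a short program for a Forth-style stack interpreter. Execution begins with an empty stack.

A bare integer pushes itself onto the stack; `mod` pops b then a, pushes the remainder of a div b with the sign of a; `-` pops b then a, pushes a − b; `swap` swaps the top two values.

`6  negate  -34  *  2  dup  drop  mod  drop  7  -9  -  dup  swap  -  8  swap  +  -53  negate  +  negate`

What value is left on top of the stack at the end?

6      : 6
negate : -6
-34    : -6 -34
*      : 204
2      : 204 2
dup    : 204 2 2
drop   : 204 2
mod    : 0
drop   : (empty)
7      : 7
-9     : 7 -9
-      : 16
dup    : 16 16
swap   : 16 16
-      : 0
8      : 0 8
swap   : 8 0
+      : 8
-53    : 8 -53
negate : 8 53
+      : 61
negate : -61

-61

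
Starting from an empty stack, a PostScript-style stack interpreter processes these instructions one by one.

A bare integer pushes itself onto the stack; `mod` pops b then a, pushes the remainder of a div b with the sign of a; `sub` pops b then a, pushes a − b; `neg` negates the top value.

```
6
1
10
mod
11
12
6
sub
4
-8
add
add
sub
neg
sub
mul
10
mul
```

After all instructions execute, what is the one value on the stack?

600

6    [6]
1    [6, 1]
10   [6, 1, 10]
mod  [6, 1]
11   [6, 1, 11]
12   [6, 1, 11, 12]
6    [6, 1, 11, 12, 6]
sub  [6, 1, 11, 6]
4    [6, 1, 11, 6, 4]
-8   [6, 1, 11, 6, 4, -8]
add  [6, 1, 11, 6, -4]
add  [6, 1, 11, 2]
sub  [6, 1, 9]
neg  [6, 1, -9]
sub  [6, 10]
mul  [60]
10   [60, 10]
mul  [600]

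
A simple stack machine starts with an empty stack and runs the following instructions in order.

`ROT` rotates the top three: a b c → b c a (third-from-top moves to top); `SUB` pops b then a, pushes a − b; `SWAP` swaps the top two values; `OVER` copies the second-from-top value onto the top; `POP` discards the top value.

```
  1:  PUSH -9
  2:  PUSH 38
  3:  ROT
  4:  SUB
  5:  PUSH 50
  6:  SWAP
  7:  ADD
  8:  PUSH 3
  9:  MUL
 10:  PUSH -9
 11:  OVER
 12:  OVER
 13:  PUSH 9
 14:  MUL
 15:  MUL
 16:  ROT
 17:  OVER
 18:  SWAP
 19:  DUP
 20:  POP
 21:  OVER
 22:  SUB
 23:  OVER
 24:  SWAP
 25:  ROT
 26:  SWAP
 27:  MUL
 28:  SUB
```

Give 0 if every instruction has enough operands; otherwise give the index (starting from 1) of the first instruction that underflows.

3

PUSH -9 : [-9]
PUSH 38 : [-9, 38]
ROT  — needs 3 operands, stack has 2 → underflow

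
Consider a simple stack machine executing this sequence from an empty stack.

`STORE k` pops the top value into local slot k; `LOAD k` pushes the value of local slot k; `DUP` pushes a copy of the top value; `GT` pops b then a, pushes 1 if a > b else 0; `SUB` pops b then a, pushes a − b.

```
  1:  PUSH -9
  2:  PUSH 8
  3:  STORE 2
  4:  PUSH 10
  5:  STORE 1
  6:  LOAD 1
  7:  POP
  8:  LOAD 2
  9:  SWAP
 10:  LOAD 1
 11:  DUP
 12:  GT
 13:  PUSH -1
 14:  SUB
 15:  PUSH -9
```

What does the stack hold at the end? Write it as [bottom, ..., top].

[8, -9, 1, -9]

PUSH -9 -> -9
PUSH 8  -> -9 8
STORE 2 -> -9
PUSH 10 -> -9 10
STORE 1 -> -9
LOAD 1  -> -9 10
POP     -> -9
LOAD 2  -> -9 8
SWAP    -> 8 -9
LOAD 1  -> 8 -9 10
DUP     -> 8 -9 10 10
GT      -> 8 -9 0
PUSH -1 -> 8 -9 0 -1
SUB     -> 8 -9 1
PUSH -9 -> 8 -9 1 -9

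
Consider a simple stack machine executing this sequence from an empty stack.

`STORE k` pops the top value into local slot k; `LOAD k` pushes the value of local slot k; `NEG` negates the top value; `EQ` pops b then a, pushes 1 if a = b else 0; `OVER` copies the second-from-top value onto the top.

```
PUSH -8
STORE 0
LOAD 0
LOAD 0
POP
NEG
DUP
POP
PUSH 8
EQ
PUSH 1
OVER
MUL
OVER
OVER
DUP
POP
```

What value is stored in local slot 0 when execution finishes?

-8

PUSH -8  [-8]
STORE 0  []
LOAD 0   [-8]
LOAD 0   [-8, -8]
POP      [-8]
NEG      [8]
DUP      [8, 8]
POP      [8]
PUSH 8   [8, 8]
EQ       [1]
PUSH 1   [1, 1]
OVER     [1, 1, 1]
MUL      [1, 1]
OVER     [1, 1, 1]
OVER     [1, 1, 1, 1]
DUP      [1, 1, 1, 1, 1]
POP      [1, 1, 1, 1]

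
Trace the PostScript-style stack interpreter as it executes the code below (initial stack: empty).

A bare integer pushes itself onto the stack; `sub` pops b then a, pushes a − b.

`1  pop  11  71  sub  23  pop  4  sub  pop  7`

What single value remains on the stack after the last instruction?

7

1   : [1]
pop : []
11  : [11]
71  : [11, 71]
sub : [-60]
23  : [-60, 23]
pop : [-60]
4   : [-60, 4]
sub : [-64]
pop : []
7   : [7]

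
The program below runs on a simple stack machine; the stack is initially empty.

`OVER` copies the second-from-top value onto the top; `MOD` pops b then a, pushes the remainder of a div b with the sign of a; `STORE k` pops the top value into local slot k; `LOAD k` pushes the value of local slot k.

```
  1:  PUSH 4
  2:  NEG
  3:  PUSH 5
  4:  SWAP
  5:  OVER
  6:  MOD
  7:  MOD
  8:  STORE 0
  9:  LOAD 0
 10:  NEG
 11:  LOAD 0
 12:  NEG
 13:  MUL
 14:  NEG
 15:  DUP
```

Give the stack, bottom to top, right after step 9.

[1]

PUSH 4  → 4
NEG     → -4
PUSH 5  → -4 5
SWAP    → 5 -4
OVER    → 5 -4 5
MOD     → 5 -4
MOD     → 1
STORE 0 → (empty)
LOAD 0  → 1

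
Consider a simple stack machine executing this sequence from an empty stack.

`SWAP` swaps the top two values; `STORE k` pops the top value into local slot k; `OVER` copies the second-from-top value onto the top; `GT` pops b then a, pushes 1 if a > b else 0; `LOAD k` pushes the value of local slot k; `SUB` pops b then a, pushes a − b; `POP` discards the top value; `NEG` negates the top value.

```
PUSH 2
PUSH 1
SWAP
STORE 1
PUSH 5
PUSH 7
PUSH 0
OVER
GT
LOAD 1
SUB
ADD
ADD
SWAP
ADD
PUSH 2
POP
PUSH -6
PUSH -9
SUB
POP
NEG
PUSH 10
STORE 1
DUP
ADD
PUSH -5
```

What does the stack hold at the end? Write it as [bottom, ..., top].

PUSH 2  : 2
PUSH 1  : 2 1
SWAP    : 1 2
STORE 1 : 1
PUSH 5  : 1 5
PUSH 7  : 1 5 7
PUSH 0  : 1 5 7 0
OVER    : 1 5 7 0 7
GT      : 1 5 7 0
LOAD 1  : 1 5 7 0 2
SUB     : 1 5 7 -2
ADD     : 1 5 5
ADD     : 1 10
SWAP    : 10 1
ADD     : 11
PUSH 2  : 11 2
POP     : 11
PUSH -6 : 11 -6
PUSH -9 : 11 -6 -9
SUB     : 11 3
POP     : 11
NEG     : -11
PUSH 10 : -11 10
STORE 1 : -11
DUP     : -11 -11
ADD     : -22
PUSH -5 : -22 -5

[-22, -5]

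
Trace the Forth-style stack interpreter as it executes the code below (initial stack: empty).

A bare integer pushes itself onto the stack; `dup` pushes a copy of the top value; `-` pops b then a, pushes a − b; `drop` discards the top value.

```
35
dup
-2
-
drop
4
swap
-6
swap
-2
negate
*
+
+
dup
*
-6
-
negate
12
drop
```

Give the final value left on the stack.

-4630

35     → [35]
dup    → [35, 35]
-2     → [35, 35, -2]
-      → [35, 37]
drop   → [35]
4      → [35, 4]
swap   → [4, 35]
-6     → [4, 35, -6]
swap   → [4, -6, 35]
-2     → [4, -6, 35, -2]
negate → [4, -6, 35, 2]
*      → [4, -6, 70]
+      → [4, 64]
+      → [68]
dup    → [68, 68]
*      → [4624]
-6     → [4624, -6]
-      → [4630]
negate → [-4630]
12     → [-4630, 12]
drop   → [-4630]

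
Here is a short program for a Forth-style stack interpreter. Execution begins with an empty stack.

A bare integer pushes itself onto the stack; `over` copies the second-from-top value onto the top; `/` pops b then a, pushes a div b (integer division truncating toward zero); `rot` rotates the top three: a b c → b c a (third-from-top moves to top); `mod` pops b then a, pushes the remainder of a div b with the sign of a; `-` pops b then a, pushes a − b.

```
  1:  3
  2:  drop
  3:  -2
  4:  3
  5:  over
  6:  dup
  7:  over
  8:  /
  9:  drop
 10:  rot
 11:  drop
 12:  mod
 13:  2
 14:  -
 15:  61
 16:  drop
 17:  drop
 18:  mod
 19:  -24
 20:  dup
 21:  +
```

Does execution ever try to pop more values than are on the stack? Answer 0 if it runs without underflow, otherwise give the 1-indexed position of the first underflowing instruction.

18

3     3
drop  (empty)
-2    -2
3     -2 3
over  -2 3 -2
dup   -2 3 -2 -2
over  -2 3 -2 -2 -2
/     -2 3 -2 1
drop  -2 3 -2
rot   3 -2 -2
drop  3 -2
mod   1
2     1 2
-     -1
61    -1 61
drop  -1
drop  (empty)
mod  — needs 2 operands, stack has 0 → underflow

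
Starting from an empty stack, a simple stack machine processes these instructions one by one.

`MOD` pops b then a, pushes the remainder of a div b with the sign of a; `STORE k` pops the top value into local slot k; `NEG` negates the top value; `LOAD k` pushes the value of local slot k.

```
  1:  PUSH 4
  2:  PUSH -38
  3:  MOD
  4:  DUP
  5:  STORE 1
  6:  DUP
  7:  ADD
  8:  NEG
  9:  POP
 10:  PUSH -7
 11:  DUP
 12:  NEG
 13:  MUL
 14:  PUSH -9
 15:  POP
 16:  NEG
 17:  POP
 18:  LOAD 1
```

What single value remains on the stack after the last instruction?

PUSH 4   -> 4
PUSH -38 -> 4 -38
MOD      -> 4
DUP      -> 4 4
STORE 1  -> 4
DUP      -> 4 4
ADD      -> 8
NEG      -> -8
POP      -> (empty)
PUSH -7  -> -7
DUP      -> -7 -7
NEG      -> -7 7
MUL      -> -49
PUSH -9  -> -49 -9
POP      -> -49
NEG      -> 49
POP      -> (empty)
LOAD 1   -> 4

4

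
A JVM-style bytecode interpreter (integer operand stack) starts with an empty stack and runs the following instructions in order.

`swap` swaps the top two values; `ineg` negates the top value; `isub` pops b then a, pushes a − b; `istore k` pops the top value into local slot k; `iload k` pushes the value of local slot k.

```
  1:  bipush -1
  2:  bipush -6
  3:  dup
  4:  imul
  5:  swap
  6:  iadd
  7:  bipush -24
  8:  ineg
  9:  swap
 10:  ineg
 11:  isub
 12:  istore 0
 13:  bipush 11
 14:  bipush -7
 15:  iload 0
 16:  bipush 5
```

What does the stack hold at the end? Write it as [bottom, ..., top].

bipush -1  → -1
bipush -6  → -1 -6
dup        → -1 -6 -6
imul       → -1 36
swap       → 36 -1
iadd       → 35
bipush -24 → 35 -24
ineg       → 35 24
swap       → 24 35
ineg       → 24 -35
isub       → 59
istore 0   → (empty)
bipush 11  → 11
bipush -7  → 11 -7
iload 0    → 11 -7 59
bipush 5   → 11 -7 59 5

[11, -7, 59, 5]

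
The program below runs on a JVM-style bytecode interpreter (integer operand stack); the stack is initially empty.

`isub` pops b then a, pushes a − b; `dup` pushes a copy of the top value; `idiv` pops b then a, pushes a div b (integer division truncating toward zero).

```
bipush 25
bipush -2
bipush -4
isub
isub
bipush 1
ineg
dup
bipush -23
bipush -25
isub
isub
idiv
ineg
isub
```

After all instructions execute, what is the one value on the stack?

bipush 25   25
bipush -2   25 -2
bipush -4   25 -2 -4
isub        25 2
isub        23
bipush 1    23 1
ineg        23 -1
dup         23 -1 -1
bipush -23  23 -1 -1 -23
bipush -25  23 -1 -1 -23 -25
isub        23 -1 -1 2
isub        23 -1 -3
idiv        23 0
ineg        23 0
isub        23

23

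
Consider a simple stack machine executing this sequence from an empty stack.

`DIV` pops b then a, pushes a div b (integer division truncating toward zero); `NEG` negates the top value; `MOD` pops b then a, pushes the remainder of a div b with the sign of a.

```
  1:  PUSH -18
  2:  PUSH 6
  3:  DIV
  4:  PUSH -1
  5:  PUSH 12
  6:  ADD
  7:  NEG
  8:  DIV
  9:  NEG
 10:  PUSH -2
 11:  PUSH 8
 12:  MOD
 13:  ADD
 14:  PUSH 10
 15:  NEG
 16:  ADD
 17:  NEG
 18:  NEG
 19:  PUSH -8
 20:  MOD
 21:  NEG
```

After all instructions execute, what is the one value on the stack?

4

PUSH -18  [-18]
PUSH 6    [-18, 6]
DIV       [-3]
PUSH -1   [-3, -1]
PUSH 12   [-3, -1, 12]
ADD       [-3, 11]
NEG       [-3, -11]
DIV       [0]
NEG       [0]
PUSH -2   [0, -2]
PUSH 8    [0, -2, 8]
MOD       [0, -2]
ADD       [-2]
PUSH 10   [-2, 10]
NEG       [-2, -10]
ADD       [-12]
NEG       [12]
NEG       [-12]
PUSH -8   [-12, -8]
MOD       [-4]
NEG       [4]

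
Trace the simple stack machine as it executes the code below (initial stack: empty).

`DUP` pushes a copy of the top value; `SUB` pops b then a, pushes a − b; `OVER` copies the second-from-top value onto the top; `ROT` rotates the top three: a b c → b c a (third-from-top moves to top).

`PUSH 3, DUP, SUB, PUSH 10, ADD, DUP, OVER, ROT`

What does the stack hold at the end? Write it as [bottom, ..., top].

PUSH 3  -> 3
DUP     -> 3 3
SUB     -> 0
PUSH 10 -> 0 10
ADD     -> 10
DUP     -> 10 10
OVER    -> 10 10 10
ROT     -> 10 10 10

[10, 10, 10]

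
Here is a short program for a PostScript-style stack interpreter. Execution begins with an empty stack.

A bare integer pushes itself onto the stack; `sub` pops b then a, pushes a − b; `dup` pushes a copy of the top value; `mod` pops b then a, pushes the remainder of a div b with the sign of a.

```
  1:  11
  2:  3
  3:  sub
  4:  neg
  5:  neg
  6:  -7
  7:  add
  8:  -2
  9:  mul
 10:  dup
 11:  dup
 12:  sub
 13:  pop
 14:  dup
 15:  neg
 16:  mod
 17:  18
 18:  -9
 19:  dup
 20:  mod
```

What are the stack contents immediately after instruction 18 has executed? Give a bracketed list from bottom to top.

11  → [11]
3   → [11, 3]
sub → [8]
neg → [-8]
neg → [8]
-7  → [8, -7]
add → [1]
-2  → [1, -2]
mul → [-2]
dup → [-2, -2]
dup → [-2, -2, -2]
sub → [-2, 0]
pop → [-2]
dup → [-2, -2]
neg → [-2, 2]
mod → [0]
18  → [0, 18]
-9  → [0, 18, -9]

[0, 18, -9]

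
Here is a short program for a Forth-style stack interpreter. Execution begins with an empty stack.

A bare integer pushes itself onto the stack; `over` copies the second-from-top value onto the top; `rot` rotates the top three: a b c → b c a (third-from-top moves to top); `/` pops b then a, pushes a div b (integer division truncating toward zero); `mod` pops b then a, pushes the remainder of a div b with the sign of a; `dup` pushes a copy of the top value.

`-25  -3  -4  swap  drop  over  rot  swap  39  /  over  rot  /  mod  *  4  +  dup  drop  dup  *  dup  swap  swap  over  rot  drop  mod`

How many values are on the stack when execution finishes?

-25  : -25
-3   : -25 -3
-4   : -25 -3 -4
swap : -25 -4 -3
drop : -25 -4
over : -25 -4 -25
rot  : -4 -25 -25
swap : -4 -25 -25
39   : -4 -25 -25 39
/    : -4 -25 0
over : -4 -25 0 -25
rot  : -4 0 -25 -25
/    : -4 0 1
mod  : -4 0
*    : 0
4    : 0 4
+    : 4
dup  : 4 4
drop : 4
dup  : 4 4
*    : 16
dup  : 16 16
swap : 16 16
swap : 16 16
over : 16 16 16
rot  : 16 16 16
drop : 16 16
mod  : 0

1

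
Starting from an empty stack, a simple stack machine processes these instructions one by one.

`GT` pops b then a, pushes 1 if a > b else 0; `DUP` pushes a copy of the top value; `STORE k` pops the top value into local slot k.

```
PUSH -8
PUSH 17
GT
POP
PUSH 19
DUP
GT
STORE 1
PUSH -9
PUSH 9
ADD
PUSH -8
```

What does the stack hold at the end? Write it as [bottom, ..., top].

[0, -8]

PUSH -8 -> [-8]
PUSH 17 -> [-8, 17]
GT      -> [0]
POP     -> []
PUSH 19 -> [19]
DUP     -> [19, 19]
GT      -> [0]
STORE 1 -> []
PUSH -9 -> [-9]
PUSH 9  -> [-9, 9]
ADD     -> [0]
PUSH -8 -> [0, -8]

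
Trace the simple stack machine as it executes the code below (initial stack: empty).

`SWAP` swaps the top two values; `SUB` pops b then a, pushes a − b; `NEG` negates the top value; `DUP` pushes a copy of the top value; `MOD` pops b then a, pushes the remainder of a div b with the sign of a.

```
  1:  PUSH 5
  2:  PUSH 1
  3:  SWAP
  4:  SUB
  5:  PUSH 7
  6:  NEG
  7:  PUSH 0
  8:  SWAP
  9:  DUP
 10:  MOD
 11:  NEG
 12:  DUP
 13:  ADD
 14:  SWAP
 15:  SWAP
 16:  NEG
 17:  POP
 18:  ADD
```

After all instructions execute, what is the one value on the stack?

-4

PUSH 5  [5]
PUSH 1  [5, 1]
SWAP    [1, 5]
SUB     [-4]
PUSH 7  [-4, 7]
NEG     [-4, -7]
PUSH 0  [-4, -7, 0]
SWAP    [-4, 0, -7]
DUP     [-4, 0, -7, -7]
MOD     [-4, 0, 0]
NEG     [-4, 0, 0]
DUP     [-4, 0, 0, 0]
ADD     [-4, 0, 0]
SWAP    [-4, 0, 0]
SWAP    [-4, 0, 0]
NEG     [-4, 0, 0]
POP     [-4, 0]
ADD     [-4]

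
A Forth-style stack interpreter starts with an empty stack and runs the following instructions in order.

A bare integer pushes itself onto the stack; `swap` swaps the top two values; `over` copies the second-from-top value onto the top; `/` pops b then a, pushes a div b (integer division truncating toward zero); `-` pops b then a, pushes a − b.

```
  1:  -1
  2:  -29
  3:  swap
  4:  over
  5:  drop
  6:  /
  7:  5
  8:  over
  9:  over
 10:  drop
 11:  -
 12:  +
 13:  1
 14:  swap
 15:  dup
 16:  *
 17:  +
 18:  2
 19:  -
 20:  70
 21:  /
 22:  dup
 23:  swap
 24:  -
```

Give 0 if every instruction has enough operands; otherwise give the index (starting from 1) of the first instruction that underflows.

0

-1   -> [-1]
-29  -> [-1, -29]
swap -> [-29, -1]
over -> [-29, -1, -29]
drop -> [-29, -1]
/    -> [29]
5    -> [29, 5]
over -> [29, 5, 29]
over -> [29, 5, 29, 5]
drop -> [29, 5, 29]
-    -> [29, -24]
+    -> [5]
1    -> [5, 1]
swap -> [1, 5]
dup  -> [1, 5, 5]
*    -> [1, 25]
+    -> [26]
2    -> [26, 2]
-    -> [24]
70   -> [24, 70]
/    -> [0]
dup  -> [0, 0]
swap -> [0, 0]
-    -> [0]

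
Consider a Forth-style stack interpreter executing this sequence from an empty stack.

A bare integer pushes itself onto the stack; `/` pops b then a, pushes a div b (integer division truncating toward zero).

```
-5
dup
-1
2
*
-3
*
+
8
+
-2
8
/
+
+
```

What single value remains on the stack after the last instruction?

4

-5  → [-5]
dup → [-5, -5]
-1  → [-5, -5, -1]
2   → [-5, -5, -1, 2]
*   → [-5, -5, -2]
-3  → [-5, -5, -2, -3]
*   → [-5, -5, 6]
+   → [-5, 1]
8   → [-5, 1, 8]
+   → [-5, 9]
-2  → [-5, 9, -2]
8   → [-5, 9, -2, 8]
/   → [-5, 9, 0]
+   → [-5, 9]
+   → [4]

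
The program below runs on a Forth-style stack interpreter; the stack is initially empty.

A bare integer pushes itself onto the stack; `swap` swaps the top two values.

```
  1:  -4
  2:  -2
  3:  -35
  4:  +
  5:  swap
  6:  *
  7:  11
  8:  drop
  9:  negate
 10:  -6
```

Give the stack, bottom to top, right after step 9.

-4      [-4]
-2      [-4, -2]
-35     [-4, -2, -35]
+       [-4, -37]
swap    [-37, -4]
*       [148]
11      [148, 11]
drop    [148]
negate  [-148]

[-148]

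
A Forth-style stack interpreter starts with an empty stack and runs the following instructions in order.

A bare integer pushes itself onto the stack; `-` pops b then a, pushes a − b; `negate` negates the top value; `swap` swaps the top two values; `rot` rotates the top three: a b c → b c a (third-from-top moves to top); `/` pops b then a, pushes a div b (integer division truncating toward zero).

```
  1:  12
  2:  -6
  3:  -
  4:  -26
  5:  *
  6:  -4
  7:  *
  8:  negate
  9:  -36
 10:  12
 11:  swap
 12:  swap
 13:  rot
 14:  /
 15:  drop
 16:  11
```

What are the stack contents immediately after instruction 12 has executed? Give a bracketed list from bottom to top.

12     → [12]
-6     → [12, -6]
-      → [18]
-26    → [18, -26]
*      → [-468]
-4     → [-468, -4]
*      → [1872]
negate → [-1872]
-36    → [-1872, -36]
12     → [-1872, -36, 12]
swap   → [-1872, 12, -36]
swap   → [-1872, -36, 12]

[-1872, -36, 12]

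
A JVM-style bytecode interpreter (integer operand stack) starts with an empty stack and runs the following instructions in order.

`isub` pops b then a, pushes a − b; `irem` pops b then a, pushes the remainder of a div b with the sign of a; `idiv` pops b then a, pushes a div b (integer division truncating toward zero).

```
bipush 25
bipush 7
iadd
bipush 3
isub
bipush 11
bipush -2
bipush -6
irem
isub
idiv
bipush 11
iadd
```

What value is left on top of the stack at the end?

13

bipush 25 -> 25
bipush 7  -> 25 7
iadd      -> 32
bipush 3  -> 32 3
isub      -> 29
bipush 11 -> 29 11
bipush -2 -> 29 11 -2
bipush -6 -> 29 11 -2 -6
irem      -> 29 11 -2
isub      -> 29 13
idiv      -> 2
bipush 11 -> 2 11
iadd      -> 13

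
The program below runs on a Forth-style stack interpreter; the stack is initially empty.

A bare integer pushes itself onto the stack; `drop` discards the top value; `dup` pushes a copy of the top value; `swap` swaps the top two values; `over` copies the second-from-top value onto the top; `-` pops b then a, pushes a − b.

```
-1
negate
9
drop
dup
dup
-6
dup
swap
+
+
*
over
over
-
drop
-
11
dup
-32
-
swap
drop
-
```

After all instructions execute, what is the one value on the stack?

-31

-1     -> -1
negate -> 1
9      -> 1 9
drop   -> 1
dup    -> 1 1
dup    -> 1 1 1
-6     -> 1 1 1 -6
dup    -> 1 1 1 -6 -6
swap   -> 1 1 1 -6 -6
+      -> 1 1 1 -12
+      -> 1 1 -11
*      -> 1 -11
over   -> 1 -11 1
over   -> 1 -11 1 -11
-      -> 1 -11 12
drop   -> 1 -11
-      -> 12
11     -> 12 11
dup    -> 12 11 11
-32    -> 12 11 11 -32
-      -> 12 11 43
swap   -> 12 43 11
drop   -> 12 43
-      -> -31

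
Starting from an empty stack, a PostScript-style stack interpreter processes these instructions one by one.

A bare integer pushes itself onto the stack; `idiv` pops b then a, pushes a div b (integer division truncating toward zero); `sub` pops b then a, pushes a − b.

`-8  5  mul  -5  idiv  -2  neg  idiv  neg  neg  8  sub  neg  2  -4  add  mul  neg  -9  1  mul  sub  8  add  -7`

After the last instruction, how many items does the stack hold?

2

-8    -8
5     -8 5
mul   -40
-5    -40 -5
idiv  8
-2    8 -2
neg   8 2
idiv  4
neg   -4
neg   4
8     4 8
sub   -4
neg   4
2     4 2
-4    4 2 -4
add   4 -2
mul   -8
neg   8
-9    8 -9
1     8 -9 1
mul   8 -9
sub   17
8     17 8
add   25
-7    25 -7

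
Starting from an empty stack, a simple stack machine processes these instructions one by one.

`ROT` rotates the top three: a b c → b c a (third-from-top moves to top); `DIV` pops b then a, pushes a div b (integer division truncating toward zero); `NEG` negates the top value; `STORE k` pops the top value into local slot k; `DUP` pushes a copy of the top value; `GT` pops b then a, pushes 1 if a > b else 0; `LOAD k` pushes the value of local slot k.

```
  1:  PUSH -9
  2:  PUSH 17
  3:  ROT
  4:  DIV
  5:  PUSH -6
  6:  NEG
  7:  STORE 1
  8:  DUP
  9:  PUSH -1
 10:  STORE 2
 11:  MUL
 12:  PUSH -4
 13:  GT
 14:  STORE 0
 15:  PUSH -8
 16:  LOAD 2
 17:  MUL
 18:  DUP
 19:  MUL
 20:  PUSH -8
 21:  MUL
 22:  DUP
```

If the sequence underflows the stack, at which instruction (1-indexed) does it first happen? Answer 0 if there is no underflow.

PUSH -9  -9
PUSH 17  -9 17
ROT  — needs 3 operands, stack has 2 → underflow

3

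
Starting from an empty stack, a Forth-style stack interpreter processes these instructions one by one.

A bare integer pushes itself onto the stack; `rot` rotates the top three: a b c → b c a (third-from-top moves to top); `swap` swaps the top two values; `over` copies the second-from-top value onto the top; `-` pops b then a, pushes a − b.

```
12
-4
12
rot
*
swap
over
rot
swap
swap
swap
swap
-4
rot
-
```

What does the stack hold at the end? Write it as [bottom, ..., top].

[-4, 144, -148]

12   : [12]
-4   : [12, -4]
12   : [12, -4, 12]
rot  : [-4, 12, 12]
*    : [-4, 144]
swap : [144, -4]
over : [144, -4, 144]
rot  : [-4, 144, 144]
swap : [-4, 144, 144]
swap : [-4, 144, 144]
swap : [-4, 144, 144]
swap : [-4, 144, 144]
-4   : [-4, 144, 144, -4]
rot  : [-4, 144, -4, 144]
-    : [-4, 144, -148]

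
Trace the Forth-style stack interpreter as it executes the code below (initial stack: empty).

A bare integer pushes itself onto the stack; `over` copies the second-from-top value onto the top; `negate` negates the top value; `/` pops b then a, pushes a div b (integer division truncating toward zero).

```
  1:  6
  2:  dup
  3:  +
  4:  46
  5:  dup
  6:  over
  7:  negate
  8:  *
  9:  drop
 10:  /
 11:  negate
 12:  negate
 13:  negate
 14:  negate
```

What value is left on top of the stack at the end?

0

6      -> [6]
dup    -> [6, 6]
+      -> [12]
46     -> [12, 46]
dup    -> [12, 46, 46]
over   -> [12, 46, 46, 46]
negate -> [12, 46, 46, -46]
*      -> [12, 46, -2116]
drop   -> [12, 46]
/      -> [0]
negate -> [0]
negate -> [0]
negate -> [0]
negate -> [0]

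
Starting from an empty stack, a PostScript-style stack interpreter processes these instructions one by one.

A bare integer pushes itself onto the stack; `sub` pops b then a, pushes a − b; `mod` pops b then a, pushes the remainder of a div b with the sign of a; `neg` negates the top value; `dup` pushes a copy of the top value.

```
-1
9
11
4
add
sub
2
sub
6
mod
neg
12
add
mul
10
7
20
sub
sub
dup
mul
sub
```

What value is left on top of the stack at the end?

-543

-1   [-1]
9    [-1, 9]
11   [-1, 9, 11]
4    [-1, 9, 11, 4]
add  [-1, 9, 15]
sub  [-1, -6]
2    [-1, -6, 2]
sub  [-1, -8]
6    [-1, -8, 6]
mod  [-1, -2]
neg  [-1, 2]
12   [-1, 2, 12]
add  [-1, 14]
mul  [-14]
10   [-14, 10]
7    [-14, 10, 7]
20   [-14, 10, 7, 20]
sub  [-14, 10, -13]
sub  [-14, 23]
dup  [-14, 23, 23]
mul  [-14, 529]
sub  [-543]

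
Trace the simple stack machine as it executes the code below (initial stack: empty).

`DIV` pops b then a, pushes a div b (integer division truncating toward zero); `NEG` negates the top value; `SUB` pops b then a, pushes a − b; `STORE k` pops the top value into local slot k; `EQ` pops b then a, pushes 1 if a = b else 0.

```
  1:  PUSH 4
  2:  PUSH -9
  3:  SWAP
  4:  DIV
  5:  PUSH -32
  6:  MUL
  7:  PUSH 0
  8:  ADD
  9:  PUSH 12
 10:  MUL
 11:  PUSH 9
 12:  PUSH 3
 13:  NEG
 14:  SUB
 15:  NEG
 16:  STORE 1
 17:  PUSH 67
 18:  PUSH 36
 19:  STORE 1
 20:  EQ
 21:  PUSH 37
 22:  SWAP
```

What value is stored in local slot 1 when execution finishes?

PUSH 4    4
PUSH -9   4 -9
SWAP      -9 4
DIV       -2
PUSH -32  -2 -32
MUL       64
PUSH 0    64 0
ADD       64
PUSH 12   64 12
MUL       768
PUSH 9    768 9
PUSH 3    768 9 3
NEG       768 9 -3
SUB       768 12
NEG       768 -12
STORE 1   768
PUSH 67   768 67
PUSH 36   768 67 36
STORE 1   768 67
EQ        0
PUSH 37   0 37
SWAP      37 0

36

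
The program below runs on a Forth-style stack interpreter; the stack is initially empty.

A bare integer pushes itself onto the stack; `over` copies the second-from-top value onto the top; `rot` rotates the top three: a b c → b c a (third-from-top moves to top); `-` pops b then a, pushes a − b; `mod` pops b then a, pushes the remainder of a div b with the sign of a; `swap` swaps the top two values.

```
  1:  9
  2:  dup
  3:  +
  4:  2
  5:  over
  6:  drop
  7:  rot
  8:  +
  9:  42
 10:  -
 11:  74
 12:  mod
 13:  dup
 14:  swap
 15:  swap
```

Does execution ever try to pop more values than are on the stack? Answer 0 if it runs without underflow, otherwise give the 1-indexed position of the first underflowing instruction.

7

9     9
dup   9 9
+     18
2     18 2
over  18 2 18
drop  18 2
rot  — needs 3 operands, stack has 2 → underflow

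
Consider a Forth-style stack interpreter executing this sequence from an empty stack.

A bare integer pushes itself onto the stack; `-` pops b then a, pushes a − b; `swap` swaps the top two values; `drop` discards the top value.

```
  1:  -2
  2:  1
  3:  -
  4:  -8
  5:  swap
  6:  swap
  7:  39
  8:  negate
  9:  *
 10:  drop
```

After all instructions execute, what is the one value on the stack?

-2     : [-2]
1      : [-2, 1]
-      : [-3]
-8     : [-3, -8]
swap   : [-8, -3]
swap   : [-3, -8]
39     : [-3, -8, 39]
negate : [-3, -8, -39]
*      : [-3, 312]
drop   : [-3]

-3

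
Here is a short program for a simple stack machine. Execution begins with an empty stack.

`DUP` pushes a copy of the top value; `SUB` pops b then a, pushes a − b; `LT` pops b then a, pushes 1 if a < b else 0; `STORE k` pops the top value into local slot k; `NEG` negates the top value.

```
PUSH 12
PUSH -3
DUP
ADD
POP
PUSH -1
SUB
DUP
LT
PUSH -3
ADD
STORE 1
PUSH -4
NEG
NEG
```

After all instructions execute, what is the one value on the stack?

PUSH 12  [12]
PUSH -3  [12, -3]
DUP      [12, -3, -3]
ADD      [12, -6]
POP      [12]
PUSH -1  [12, -1]
SUB      [13]
DUP      [13, 13]
LT       [0]
PUSH -3  [0, -3]
ADD      [-3]
STORE 1  []
PUSH -4  [-4]
NEG      [4]
NEG      [-4]

-4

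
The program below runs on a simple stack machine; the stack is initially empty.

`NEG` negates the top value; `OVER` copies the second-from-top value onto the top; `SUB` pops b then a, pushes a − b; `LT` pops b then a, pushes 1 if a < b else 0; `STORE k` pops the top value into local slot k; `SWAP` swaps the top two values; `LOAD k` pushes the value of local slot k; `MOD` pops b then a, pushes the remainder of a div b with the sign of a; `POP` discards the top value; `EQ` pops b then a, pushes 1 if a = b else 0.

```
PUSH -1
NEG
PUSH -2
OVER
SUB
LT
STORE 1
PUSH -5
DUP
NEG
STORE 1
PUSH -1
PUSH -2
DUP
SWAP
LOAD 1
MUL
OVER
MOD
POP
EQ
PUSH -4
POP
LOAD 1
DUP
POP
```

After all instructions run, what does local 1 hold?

5

PUSH -1  -1
NEG      1
PUSH -2  1 -2
OVER     1 -2 1
SUB      1 -3
LT       0
STORE 1  (empty)
PUSH -5  -5
DUP      -5 -5
NEG      -5 5
STORE 1  -5
PUSH -1  -5 -1
PUSH -2  -5 -1 -2
DUP      -5 -1 -2 -2
SWAP     -5 -1 -2 -2
LOAD 1   -5 -1 -2 -2 5
MUL      -5 -1 -2 -10
OVER     -5 -1 -2 -10 -2
MOD      -5 -1 -2 0
POP      -5 -1 -2
EQ       -5 0
PUSH -4  -5 0 -4
POP      -5 0
LOAD 1   -5 0 5
DUP      -5 0 5 5
POP      -5 0 5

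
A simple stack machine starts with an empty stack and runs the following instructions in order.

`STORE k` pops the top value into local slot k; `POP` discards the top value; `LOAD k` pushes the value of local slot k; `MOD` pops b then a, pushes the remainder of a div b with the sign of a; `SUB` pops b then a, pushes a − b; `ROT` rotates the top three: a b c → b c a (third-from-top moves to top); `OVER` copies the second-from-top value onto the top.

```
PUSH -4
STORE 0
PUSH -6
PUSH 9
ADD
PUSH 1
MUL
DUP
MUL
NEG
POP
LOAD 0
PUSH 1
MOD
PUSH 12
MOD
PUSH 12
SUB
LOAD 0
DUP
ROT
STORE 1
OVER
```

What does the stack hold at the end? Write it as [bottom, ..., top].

[-4, -4, -4]

PUSH -4 : [-4]
STORE 0 : []
PUSH -6 : [-6]
PUSH 9  : [-6, 9]
ADD     : [3]
PUSH 1  : [3, 1]
MUL     : [3]
DUP     : [3, 3]
MUL     : [9]
NEG     : [-9]
POP     : []
LOAD 0  : [-4]
PUSH 1  : [-4, 1]
MOD     : [0]
PUSH 12 : [0, 12]
MOD     : [0]
PUSH 12 : [0, 12]
SUB     : [-12]
LOAD 0  : [-12, -4]
DUP     : [-12, -4, -4]
ROT     : [-4, -4, -12]
STORE 1 : [-4, -4]
OVER    : [-4, -4, -4]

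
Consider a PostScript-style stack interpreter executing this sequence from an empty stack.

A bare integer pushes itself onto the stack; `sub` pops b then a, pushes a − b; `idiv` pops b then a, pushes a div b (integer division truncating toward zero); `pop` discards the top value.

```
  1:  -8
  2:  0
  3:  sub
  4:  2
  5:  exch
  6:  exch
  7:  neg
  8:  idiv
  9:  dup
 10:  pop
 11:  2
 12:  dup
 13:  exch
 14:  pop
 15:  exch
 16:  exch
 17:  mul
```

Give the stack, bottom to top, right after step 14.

-8   : [-8]
0    : [-8, 0]
sub  : [-8]
2    : [-8, 2]
exch : [2, -8]
exch : [-8, 2]
neg  : [-8, -2]
idiv : [4]
dup  : [4, 4]
pop  : [4]
2    : [4, 2]
dup  : [4, 2, 2]
exch : [4, 2, 2]
pop  : [4, 2]

[4, 2]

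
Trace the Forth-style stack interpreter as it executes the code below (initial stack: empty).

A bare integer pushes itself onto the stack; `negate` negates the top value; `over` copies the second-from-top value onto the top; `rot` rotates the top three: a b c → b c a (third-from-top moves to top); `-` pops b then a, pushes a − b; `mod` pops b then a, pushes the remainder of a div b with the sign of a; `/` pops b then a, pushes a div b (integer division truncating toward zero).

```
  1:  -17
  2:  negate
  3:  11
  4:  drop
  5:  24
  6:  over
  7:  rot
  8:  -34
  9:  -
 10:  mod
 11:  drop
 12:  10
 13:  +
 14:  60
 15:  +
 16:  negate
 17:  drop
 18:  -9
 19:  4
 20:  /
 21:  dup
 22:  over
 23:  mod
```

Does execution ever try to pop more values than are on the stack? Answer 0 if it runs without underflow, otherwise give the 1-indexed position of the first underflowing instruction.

-17    -> -17
negate -> 17
11     -> 17 11
drop   -> 17
24     -> 17 24
over   -> 17 24 17
rot    -> 24 17 17
-34    -> 24 17 17 -34
-      -> 24 17 51
mod    -> 24 17
drop   -> 24
10     -> 24 10
+      -> 34
60     -> 34 60
+      -> 94
negate -> -94
drop   -> (empty)
-9     -> -9
4      -> -9 4
/      -> -2
dup    -> -2 -2
over   -> -2 -2 -2
mod    -> -2 0

0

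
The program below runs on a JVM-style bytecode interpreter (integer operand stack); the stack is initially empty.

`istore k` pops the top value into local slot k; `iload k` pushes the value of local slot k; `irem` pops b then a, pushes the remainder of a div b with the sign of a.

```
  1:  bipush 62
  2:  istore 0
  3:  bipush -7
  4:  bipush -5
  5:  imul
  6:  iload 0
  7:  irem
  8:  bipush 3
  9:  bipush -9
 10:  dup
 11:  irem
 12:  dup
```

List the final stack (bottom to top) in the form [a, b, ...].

[35, 3, 0, 0]

bipush 62 -> [62]
istore 0  -> []
bipush -7 -> [-7]
bipush -5 -> [-7, -5]
imul      -> [35]
iload 0   -> [35, 62]
irem      -> [35]
bipush 3  -> [35, 3]
bipush -9 -> [35, 3, -9]
dup       -> [35, 3, -9, -9]
irem      -> [35, 3, 0]
dup       -> [35, 3, 0, 0]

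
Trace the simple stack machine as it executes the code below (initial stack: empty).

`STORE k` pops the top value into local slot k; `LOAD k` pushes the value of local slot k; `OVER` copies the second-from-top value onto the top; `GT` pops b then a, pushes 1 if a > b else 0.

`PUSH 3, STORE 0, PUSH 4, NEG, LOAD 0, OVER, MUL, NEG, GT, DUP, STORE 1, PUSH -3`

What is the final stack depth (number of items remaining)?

2

PUSH 3   [3]
STORE 0  []
PUSH 4   [4]
NEG      [-4]
LOAD 0   [-4, 3]
OVER     [-4, 3, -4]
MUL      [-4, -12]
NEG      [-4, 12]
GT       [0]
DUP      [0, 0]
STORE 1  [0]
PUSH -3  [0, -3]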